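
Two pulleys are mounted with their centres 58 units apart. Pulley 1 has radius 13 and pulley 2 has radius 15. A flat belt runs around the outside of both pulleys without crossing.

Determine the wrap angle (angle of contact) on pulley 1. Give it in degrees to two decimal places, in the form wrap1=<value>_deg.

open belt: β = asin((r2−r1)/C) = asin(2/58) = 1.9761°
wrap1 = π − 2β = 176.0478°
wrap2 = π + 2β = 183.9522°

wrap1=176.05_deg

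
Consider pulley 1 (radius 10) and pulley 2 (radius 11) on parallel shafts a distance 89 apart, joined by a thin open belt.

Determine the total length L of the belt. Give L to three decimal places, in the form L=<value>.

L=243.985

open belt: β = asin((r2−r1)/C) = asin(1/89) = 0.6438°
wrap1 = π − 2β = 178.7124°
wrap2 = π + 2β = 181.2876°
tangent length = C·cosβ = 88.9944
L = r1·wrap1 + r2·wrap2 + 2·C·cosβ = 10·3.1191 + 11·3.1641 + 2·88.9944 = 243.9847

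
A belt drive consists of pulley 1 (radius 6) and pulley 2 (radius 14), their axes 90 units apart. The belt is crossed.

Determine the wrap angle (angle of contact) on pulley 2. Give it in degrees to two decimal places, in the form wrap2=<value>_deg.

wrap2=205.68_deg

crossed belt: β = asin((r1+r2)/C) = asin(20/90) = 12.8396°
wrap1 = wrap2 = π + 2β = 205.6792°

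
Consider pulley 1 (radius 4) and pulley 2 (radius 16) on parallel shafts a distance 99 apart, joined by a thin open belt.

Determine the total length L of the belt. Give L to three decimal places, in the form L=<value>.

L=262.288

open belt: β = asin((r2−r1)/C) = asin(12/99) = 6.9621°
wrap1 = π − 2β = 166.0759°
wrap2 = π + 2β = 193.9241°
tangent length = C·cosβ = 98.2700
L = r1·wrap1 + r2·wrap2 + 2·C·cosβ = 4·2.8986 + 16·3.3846 + 2·98.2700 = 262.2882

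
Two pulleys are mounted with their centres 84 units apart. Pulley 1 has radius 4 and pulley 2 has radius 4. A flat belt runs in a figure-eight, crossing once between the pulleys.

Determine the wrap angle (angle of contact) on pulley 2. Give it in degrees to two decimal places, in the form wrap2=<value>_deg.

crossed belt: β = asin((r1+r2)/C) = asin(8/84) = 5.4650°
wrap1 = wrap2 = π + 2β = 190.9300°

wrap2=190.93_deg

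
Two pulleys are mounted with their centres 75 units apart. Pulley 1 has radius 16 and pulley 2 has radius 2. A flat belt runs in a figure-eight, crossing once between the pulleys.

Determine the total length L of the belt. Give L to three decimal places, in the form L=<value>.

crossed belt: β = asin((r1+r2)/C) = asin(18/75) = 13.8865°
wrap1 = wrap2 = π + 2β = 207.7731°
tangent length = C·cosβ = 72.8080
L = (r1+r2)·wrap + 2·C·cosβ = 18·3.6263 + 2·72.8080 = 210.8898

L=210.890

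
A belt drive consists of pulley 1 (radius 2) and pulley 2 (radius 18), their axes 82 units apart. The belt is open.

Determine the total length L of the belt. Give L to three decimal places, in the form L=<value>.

L=229.964

open belt: β = asin((r2−r1)/C) = asin(16/82) = 11.2518°
wrap1 = π − 2β = 157.4963°
wrap2 = π + 2β = 202.5037°
tangent length = C·cosβ = 80.4239
L = r1·wrap1 + r2·wrap2 + 2·C·cosβ = 2·2.7488 + 18·3.5344 + 2·80.4239 = 229.9638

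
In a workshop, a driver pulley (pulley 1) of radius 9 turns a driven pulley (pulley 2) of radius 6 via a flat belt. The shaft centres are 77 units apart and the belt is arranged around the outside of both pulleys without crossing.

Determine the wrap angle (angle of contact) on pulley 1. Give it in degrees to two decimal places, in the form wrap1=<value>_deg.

wrap1=184.47_deg

open belt: β = asin((r2−r1)/C) = asin(-3/77) = -2.2329°
wrap1 = π − 2β = 184.4657°
wrap2 = π + 2β = 175.5343°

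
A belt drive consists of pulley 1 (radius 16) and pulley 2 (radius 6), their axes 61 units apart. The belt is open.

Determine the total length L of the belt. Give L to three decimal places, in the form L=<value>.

open belt: β = asin((r2−r1)/C) = asin(-10/61) = -9.4353°
wrap1 = π − 2β = 198.8707°
wrap2 = π + 2β = 161.1293°
tangent length = C·cosβ = 60.1747
L = r1·wrap1 + r2·wrap2 + 2·C·cosβ = 16·3.4709 + 6·2.8122 + 2·60.1747 = 192.7581

L=192.758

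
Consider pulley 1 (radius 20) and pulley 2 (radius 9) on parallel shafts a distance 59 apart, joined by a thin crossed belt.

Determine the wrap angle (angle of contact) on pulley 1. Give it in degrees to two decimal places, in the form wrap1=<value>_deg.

wrap1=238.88_deg

crossed belt: β = asin((r1+r2)/C) = asin(29/59) = 29.4409°
wrap1 = wrap2 = π + 2β = 238.8818°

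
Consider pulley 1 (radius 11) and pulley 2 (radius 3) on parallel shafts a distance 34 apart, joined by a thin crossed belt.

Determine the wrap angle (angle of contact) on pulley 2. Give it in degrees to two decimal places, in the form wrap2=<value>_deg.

wrap2=228.63_deg

crossed belt: β = asin((r1+r2)/C) = asin(14/34) = 24.3157°
wrap1 = wrap2 = π + 2β = 228.6315°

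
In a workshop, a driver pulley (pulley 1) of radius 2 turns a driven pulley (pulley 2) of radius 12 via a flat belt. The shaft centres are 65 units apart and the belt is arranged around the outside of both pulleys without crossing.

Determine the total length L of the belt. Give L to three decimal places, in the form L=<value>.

L=175.524

open belt: β = asin((r2−r1)/C) = asin(10/65) = 8.8499°
wrap1 = π − 2β = 162.3002°
wrap2 = π + 2β = 197.6998°
tangent length = C·cosβ = 64.2262
L = r1·wrap1 + r2·wrap2 + 2·C·cosβ = 2·2.8327 + 12·3.4505 + 2·64.2262 = 175.5238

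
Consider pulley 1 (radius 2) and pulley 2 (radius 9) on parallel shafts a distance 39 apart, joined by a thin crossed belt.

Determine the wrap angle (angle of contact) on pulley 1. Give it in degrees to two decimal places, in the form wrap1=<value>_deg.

wrap1=212.77_deg

crossed belt: β = asin((r1+r2)/C) = asin(11/39) = 16.3827°
wrap1 = wrap2 = π + 2β = 212.7653°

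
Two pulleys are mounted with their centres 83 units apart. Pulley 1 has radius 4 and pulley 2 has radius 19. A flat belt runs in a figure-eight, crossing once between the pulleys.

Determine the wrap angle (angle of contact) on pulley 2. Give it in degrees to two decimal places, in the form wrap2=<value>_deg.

crossed belt: β = asin((r1+r2)/C) = asin(23/83) = 16.0877°
wrap1 = wrap2 = π + 2β = 212.1754°

wrap2=212.18_deg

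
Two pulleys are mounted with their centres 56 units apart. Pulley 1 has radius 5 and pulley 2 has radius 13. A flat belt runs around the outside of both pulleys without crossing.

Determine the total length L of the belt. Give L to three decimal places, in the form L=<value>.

open belt: β = asin((r2−r1)/C) = asin(8/56) = 8.2132°
wrap1 = π − 2β = 163.5736°
wrap2 = π + 2β = 196.4264°
tangent length = C·cosβ = 55.4256
L = r1·wrap1 + r2·wrap2 + 2·C·cosβ = 5·2.8549 + 13·3.4283 + 2·55.4256 = 169.6935

L=169.693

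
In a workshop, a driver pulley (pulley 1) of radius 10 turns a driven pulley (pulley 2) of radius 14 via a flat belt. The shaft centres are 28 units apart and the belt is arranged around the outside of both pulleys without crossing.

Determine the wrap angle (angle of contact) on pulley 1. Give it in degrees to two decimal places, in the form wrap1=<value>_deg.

wrap1=163.57_deg

open belt: β = asin((r2−r1)/C) = asin(4/28) = 8.2132°
wrap1 = π − 2β = 163.5736°
wrap2 = π + 2β = 196.4264°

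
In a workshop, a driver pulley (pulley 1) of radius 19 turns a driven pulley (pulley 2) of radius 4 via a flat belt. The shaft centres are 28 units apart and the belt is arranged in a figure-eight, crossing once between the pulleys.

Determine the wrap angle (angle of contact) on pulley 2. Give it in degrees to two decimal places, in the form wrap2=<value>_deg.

crossed belt: β = asin((r1+r2)/C) = asin(23/28) = 55.2281°
wrap1 = wrap2 = π + 2β = 290.4561°

wrap2=290.46_deg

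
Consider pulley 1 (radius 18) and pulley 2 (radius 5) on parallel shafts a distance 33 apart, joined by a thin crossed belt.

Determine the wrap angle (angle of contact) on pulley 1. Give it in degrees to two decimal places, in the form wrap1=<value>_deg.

wrap1=268.37_deg

crossed belt: β = asin((r1+r2)/C) = asin(23/33) = 44.1844°
wrap1 = wrap2 = π + 2β = 268.3688°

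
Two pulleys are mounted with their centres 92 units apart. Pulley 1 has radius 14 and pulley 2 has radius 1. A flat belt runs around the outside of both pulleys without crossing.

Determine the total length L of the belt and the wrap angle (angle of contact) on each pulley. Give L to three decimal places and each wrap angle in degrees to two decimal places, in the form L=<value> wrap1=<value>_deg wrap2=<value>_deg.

open belt: β = asin((r2−r1)/C) = asin(-13/92) = -8.1233°
wrap1 = π − 2β = 196.2467°
wrap2 = π + 2β = 163.7533°
tangent length = C·cosβ = 91.0769
L = r1·wrap1 + r2·wrap2 + 2·C·cosβ = 14·3.4252 + 1·2.8580 + 2·91.0769 = 232.9639

L=232.964 wrap1=196.25_deg wrap2=163.75_deg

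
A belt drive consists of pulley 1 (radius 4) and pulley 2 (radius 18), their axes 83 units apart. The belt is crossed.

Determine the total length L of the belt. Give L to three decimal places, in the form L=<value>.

L=240.981

crossed belt: β = asin((r1+r2)/C) = asin(22/83) = 15.3705°
wrap1 = wrap2 = π + 2β = 210.7411°
tangent length = C·cosβ = 80.0312
L = (r1+r2)·wrap + 2·C·cosβ = 22·3.6781 + 2·80.0312 = 240.9812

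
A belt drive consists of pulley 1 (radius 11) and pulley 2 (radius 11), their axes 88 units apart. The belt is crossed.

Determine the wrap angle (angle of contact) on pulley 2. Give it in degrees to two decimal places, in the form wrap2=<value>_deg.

wrap2=208.96_deg

crossed belt: β = asin((r1+r2)/C) = asin(22/88) = 14.4775°
wrap1 = wrap2 = π + 2β = 208.9550°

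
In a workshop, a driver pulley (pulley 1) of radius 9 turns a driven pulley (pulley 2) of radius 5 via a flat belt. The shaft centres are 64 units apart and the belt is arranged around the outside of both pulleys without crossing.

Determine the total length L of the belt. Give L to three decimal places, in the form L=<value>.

open belt: β = asin((r2−r1)/C) = asin(-4/64) = -3.5833°
wrap1 = π − 2β = 187.1666°
wrap2 = π + 2β = 172.8334°
tangent length = C·cosβ = 63.8749
L = r1·wrap1 + r2·wrap2 + 2·C·cosβ = 9·3.2667 + 5·3.0165 + 2·63.8749 = 172.2324

L=172.232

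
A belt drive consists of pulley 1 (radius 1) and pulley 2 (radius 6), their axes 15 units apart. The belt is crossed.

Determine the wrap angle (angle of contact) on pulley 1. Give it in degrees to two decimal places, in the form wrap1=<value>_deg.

wrap1=235.64_deg

crossed belt: β = asin((r1+r2)/C) = asin(7/15) = 27.8181°
wrap1 = wrap2 = π + 2β = 235.6363°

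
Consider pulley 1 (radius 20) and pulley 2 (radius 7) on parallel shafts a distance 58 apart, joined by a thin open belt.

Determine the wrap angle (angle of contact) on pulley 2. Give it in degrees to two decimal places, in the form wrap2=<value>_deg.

open belt: β = asin((r2−r1)/C) = asin(-13/58) = -12.9522°
wrap1 = π − 2β = 205.9044°
wrap2 = π + 2β = 154.0956°

wrap2=154.10_deg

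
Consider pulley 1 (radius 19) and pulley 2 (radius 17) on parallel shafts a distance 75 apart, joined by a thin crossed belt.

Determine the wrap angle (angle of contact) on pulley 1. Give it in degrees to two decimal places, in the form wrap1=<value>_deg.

crossed belt: β = asin((r1+r2)/C) = asin(36/75) = 28.6854°
wrap1 = wrap2 = π + 2β = 237.3708°

wrap1=237.37_deg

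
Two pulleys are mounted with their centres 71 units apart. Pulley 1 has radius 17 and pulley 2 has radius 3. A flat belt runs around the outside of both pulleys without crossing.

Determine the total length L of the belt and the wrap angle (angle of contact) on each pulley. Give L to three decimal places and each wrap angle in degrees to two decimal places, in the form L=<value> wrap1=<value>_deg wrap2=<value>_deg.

open belt: β = asin((r2−r1)/C) = asin(-14/71) = -11.3723°
wrap1 = π − 2β = 202.7446°
wrap2 = π + 2β = 157.2554°
tangent length = C·cosβ = 69.6060
L = r1·wrap1 + r2·wrap2 + 2·C·cosβ = 17·3.5386 + 3·2.7446 + 2·69.6060 = 207.6015

L=207.601 wrap1=202.74_deg wrap2=157.26_deg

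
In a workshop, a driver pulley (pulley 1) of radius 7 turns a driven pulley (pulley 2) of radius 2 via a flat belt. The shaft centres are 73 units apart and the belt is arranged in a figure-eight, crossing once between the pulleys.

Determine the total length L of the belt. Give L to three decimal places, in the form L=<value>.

crossed belt: β = asin((r1+r2)/C) = asin(9/73) = 7.0819°
wrap1 = wrap2 = π + 2β = 194.1638°
tangent length = C·cosβ = 72.4431
L = (r1+r2)·wrap + 2·C·cosβ = 9·3.3888 + 2·72.4431 = 175.3853

L=175.385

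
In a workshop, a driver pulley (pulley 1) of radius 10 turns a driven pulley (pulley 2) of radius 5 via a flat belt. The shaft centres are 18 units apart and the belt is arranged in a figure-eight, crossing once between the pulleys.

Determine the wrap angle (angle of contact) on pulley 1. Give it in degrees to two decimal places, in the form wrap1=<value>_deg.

crossed belt: β = asin((r1+r2)/C) = asin(15/18) = 56.4427°
wrap1 = wrap2 = π + 2β = 292.8854°

wrap1=292.89_deg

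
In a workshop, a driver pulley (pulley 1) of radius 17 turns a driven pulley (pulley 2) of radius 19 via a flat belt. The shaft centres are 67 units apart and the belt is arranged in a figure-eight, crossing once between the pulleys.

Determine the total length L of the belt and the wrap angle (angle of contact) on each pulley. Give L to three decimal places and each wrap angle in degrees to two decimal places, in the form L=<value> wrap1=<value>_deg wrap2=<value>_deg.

L=266.952 wrap1=245.00_deg wrap2=245.00_deg

crossed belt: β = asin((r1+r2)/C) = asin(36/67) = 32.5009°
wrap1 = wrap2 = π + 2β = 245.0019°
tangent length = C·cosβ = 56.5066
L = (r1+r2)·wrap + 2·C·cosβ = 36·4.2761 + 2·56.5066 = 266.9525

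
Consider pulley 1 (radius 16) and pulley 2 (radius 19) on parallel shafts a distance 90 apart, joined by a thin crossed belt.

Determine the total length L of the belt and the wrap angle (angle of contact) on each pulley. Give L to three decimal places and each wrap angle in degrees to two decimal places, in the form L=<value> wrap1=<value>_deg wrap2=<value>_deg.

crossed belt: β = asin((r1+r2)/C) = asin(35/90) = 22.8854°
wrap1 = wrap2 = π + 2β = 225.7708°
tangent length = C·cosβ = 82.9156
L = (r1+r2)·wrap + 2·C·cosβ = 35·3.9404 + 2·82.9156 = 303.7467

L=303.747 wrap1=225.77_deg wrap2=225.77_deg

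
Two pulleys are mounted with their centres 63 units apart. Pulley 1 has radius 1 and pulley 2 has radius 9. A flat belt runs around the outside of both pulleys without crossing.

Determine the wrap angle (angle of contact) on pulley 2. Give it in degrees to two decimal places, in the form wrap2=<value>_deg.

open belt: β = asin((r2−r1)/C) = asin(8/63) = 7.2954°
wrap1 = π − 2β = 165.4093°
wrap2 = π + 2β = 194.5907°

wrap2=194.59_deg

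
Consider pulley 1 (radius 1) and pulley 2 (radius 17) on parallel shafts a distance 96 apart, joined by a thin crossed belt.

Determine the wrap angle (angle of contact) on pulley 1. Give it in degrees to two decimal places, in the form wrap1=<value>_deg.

crossed belt: β = asin((r1+r2)/C) = asin(18/96) = 10.8069°
wrap1 = wrap2 = π + 2β = 201.6138°

wrap1=201.61_deg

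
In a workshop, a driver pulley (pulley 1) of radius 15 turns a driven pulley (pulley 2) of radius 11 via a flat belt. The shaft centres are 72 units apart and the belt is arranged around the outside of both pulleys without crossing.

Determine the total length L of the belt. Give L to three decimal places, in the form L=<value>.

open belt: β = asin((r2−r1)/C) = asin(-4/72) = -3.1847°
wrap1 = π − 2β = 186.3695°
wrap2 = π + 2β = 173.6305°
tangent length = C·cosβ = 71.8888
L = r1·wrap1 + r2·wrap2 + 2·C·cosβ = 15·3.2528 + 11·3.0304 + 2·71.8888 = 225.9037

L=225.904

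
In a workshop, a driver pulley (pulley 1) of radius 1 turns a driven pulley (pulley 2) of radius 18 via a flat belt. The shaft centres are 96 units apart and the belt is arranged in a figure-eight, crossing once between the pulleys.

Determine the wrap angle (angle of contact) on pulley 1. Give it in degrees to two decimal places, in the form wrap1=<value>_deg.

wrap1=202.83_deg

crossed belt: β = asin((r1+r2)/C) = asin(19/96) = 11.4152°
wrap1 = wrap2 = π + 2β = 202.8303°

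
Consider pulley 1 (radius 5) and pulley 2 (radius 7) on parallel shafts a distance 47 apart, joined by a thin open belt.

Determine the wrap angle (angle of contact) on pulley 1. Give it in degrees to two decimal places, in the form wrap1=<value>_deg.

open belt: β = asin((r2−r1)/C) = asin(2/47) = 2.4389°
wrap1 = π − 2β = 175.1223°
wrap2 = π + 2β = 184.8777°

wrap1=175.12_deg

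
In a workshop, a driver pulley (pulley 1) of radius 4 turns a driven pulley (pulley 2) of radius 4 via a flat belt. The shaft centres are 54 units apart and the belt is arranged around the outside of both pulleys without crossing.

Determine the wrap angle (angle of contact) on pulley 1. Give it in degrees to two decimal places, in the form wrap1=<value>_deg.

wrap1=180.00_deg

open belt: β = asin((r2−r1)/C) = asin(0/54) = 0.0000°
wrap1 = π − 2β = 180.0000°
wrap2 = π + 2β = 180.0000°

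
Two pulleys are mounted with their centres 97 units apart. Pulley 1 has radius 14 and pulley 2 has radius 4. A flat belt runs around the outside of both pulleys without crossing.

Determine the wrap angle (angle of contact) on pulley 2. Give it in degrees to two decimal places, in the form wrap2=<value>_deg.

open belt: β = asin((r2−r1)/C) = asin(-10/97) = -5.9173°
wrap1 = π − 2β = 191.8346°
wrap2 = π + 2β = 168.1654°

wrap2=168.17_deg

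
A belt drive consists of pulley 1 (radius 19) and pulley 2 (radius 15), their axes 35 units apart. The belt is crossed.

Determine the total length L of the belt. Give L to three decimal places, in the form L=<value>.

crossed belt: β = asin((r1+r2)/C) = asin(34/35) = 76.2709°
wrap1 = wrap2 = π + 2β = 332.5417°
tangent length = C·cosβ = 8.3066
L = (r1+r2)·wrap + 2·C·cosβ = 34·5.8039 + 2·8.3066 = 213.9475

L=213.947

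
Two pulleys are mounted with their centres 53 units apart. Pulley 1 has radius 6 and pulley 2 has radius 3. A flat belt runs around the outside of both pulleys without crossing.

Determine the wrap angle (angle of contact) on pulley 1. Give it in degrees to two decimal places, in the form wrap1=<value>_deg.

wrap1=186.49_deg

open belt: β = asin((r2−r1)/C) = asin(-3/53) = -3.2449°
wrap1 = π − 2β = 186.4898°
wrap2 = π + 2β = 173.5102°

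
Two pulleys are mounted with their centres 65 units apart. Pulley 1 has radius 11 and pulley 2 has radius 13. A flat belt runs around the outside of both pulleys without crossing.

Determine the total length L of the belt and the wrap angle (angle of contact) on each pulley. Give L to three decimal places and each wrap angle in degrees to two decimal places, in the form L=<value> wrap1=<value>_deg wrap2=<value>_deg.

open belt: β = asin((r2−r1)/C) = asin(2/65) = 1.7632°
wrap1 = π − 2β = 176.4735°
wrap2 = π + 2β = 183.5265°
tangent length = C·cosβ = 64.9692
L = r1·wrap1 + r2·wrap2 + 2·C·cosβ = 11·3.0800 + 13·3.2031 + 2·64.9692 = 205.4598

L=205.460 wrap1=176.47_deg wrap2=183.53_deg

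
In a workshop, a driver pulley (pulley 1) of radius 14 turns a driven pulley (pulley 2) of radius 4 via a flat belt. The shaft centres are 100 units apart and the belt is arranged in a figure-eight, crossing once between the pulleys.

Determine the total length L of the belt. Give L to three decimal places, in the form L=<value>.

crossed belt: β = asin((r1+r2)/C) = asin(18/100) = 10.3698°
wrap1 = wrap2 = π + 2β = 200.7395°
tangent length = C·cosβ = 98.3667
L = (r1+r2)·wrap + 2·C·cosβ = 18·3.5036 + 2·98.3667 = 259.7975

L=259.798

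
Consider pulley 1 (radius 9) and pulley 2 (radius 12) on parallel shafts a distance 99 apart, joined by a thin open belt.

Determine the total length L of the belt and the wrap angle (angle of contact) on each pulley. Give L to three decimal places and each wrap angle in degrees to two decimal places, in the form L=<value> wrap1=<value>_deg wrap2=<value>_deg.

L=264.064 wrap1=176.53_deg wrap2=183.47_deg

open belt: β = asin((r2−r1)/C) = asin(3/99) = 1.7365°
wrap1 = π − 2β = 176.5270°
wrap2 = π + 2β = 183.4730°
tangent length = C·cosβ = 98.9545
L = r1·wrap1 + r2·wrap2 + 2·C·cosβ = 9·3.0810 + 12·3.2022 + 2·98.9545 = 264.0644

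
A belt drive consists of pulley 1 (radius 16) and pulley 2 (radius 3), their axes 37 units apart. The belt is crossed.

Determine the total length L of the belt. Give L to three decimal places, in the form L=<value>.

L=143.681

crossed belt: β = asin((r1+r2)/C) = asin(19/37) = 30.8981°
wrap1 = wrap2 = π + 2β = 241.7963°
tangent length = C·cosβ = 31.7490
L = (r1+r2)·wrap + 2·C·cosβ = 19·4.2201 + 2·31.7490 = 143.6807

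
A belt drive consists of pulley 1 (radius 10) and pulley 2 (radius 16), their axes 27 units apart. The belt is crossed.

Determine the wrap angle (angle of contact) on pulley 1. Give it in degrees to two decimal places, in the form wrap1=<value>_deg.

crossed belt: β = asin((r1+r2)/C) = asin(26/27) = 74.3575°
wrap1 = wrap2 = π + 2β = 328.7151°

wrap1=328.72_deg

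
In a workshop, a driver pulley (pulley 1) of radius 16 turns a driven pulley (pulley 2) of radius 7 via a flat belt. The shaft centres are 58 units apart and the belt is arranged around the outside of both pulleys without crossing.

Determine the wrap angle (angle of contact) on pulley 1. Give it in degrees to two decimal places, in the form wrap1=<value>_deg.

open belt: β = asin((r2−r1)/C) = asin(-9/58) = -8.9268°
wrap1 = π − 2β = 197.8536°
wrap2 = π + 2β = 162.1464°

wrap1=197.85_deg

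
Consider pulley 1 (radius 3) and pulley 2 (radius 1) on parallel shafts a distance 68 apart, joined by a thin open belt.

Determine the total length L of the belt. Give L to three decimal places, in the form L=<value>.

open belt: β = asin((r2−r1)/C) = asin(-2/68) = -1.6854°
wrap1 = π − 2β = 183.3708°
wrap2 = π + 2β = 176.6292°
tangent length = C·cosβ = 67.9706
L = r1·wrap1 + r2·wrap2 + 2·C·cosβ = 3·3.2004 + 1·3.0828 + 2·67.9706 = 148.6252

L=148.625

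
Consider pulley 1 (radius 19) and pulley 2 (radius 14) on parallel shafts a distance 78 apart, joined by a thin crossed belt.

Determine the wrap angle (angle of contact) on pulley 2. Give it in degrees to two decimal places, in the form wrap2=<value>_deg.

crossed belt: β = asin((r1+r2)/C) = asin(33/78) = 25.0290°
wrap1 = wrap2 = π + 2β = 230.0580°

wrap2=230.06_deg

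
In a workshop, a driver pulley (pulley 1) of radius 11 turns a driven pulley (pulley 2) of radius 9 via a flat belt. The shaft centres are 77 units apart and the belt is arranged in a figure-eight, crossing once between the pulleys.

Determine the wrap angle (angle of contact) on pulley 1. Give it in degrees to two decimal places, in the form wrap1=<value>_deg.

crossed belt: β = asin((r1+r2)/C) = asin(20/77) = 15.0547°
wrap1 = wrap2 = π + 2β = 210.1093°

wrap1=210.11_deg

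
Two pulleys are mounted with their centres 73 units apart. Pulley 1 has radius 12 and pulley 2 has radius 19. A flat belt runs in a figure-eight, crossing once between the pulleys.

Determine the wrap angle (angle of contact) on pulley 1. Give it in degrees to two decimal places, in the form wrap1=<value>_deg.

wrap1=230.26_deg

crossed belt: β = asin((r1+r2)/C) = asin(31/73) = 25.1290°
wrap1 = wrap2 = π + 2β = 230.2580°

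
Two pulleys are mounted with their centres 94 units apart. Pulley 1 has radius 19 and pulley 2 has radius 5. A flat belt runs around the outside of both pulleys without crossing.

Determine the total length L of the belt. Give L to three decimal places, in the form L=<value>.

L=265.487

open belt: β = asin((r2−r1)/C) = asin(-14/94) = -8.5653°
wrap1 = π − 2β = 197.1306°
wrap2 = π + 2β = 162.8694°
tangent length = C·cosβ = 92.9516
L = r1·wrap1 + r2·wrap2 + 2·C·cosβ = 19·3.4406 + 5·2.8426 + 2·92.9516 = 265.4872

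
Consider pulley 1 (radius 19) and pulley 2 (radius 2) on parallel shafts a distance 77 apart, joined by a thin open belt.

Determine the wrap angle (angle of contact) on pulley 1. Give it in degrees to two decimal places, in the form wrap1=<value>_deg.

open belt: β = asin((r2−r1)/C) = asin(-17/77) = -12.7548°
wrap1 = π − 2β = 205.5096°
wrap2 = π + 2β = 154.4904°

wrap1=205.51_deg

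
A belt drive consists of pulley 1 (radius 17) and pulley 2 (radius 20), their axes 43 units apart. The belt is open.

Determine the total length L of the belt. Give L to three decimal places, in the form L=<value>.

open belt: β = asin((r2−r1)/C) = asin(3/43) = 4.0006°
wrap1 = π − 2β = 171.9987°
wrap2 = π + 2β = 188.0013°
tangent length = C·cosβ = 42.8952
L = r1·wrap1 + r2·wrap2 + 2·C·cosβ = 17·3.0019 + 20·3.2812 + 2·42.8952 = 202.4483

L=202.448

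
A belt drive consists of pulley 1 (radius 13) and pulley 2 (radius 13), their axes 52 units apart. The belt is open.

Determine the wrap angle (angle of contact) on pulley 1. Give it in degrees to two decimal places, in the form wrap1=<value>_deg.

wrap1=180.00_deg

open belt: β = asin((r2−r1)/C) = asin(0/52) = 0.0000°
wrap1 = π − 2β = 180.0000°
wrap2 = π + 2β = 180.0000°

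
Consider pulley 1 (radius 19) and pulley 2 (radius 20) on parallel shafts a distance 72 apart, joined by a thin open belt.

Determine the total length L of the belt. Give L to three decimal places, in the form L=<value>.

L=266.536

open belt: β = asin((r2−r1)/C) = asin(1/72) = 0.7958°
wrap1 = π − 2β = 178.4084°
wrap2 = π + 2β = 181.5916°
tangent length = C·cosβ = 71.9931
L = r1·wrap1 + r2·wrap2 + 2·C·cosβ = 19·3.1138 + 20·3.1694 + 2·71.9931 = 266.5360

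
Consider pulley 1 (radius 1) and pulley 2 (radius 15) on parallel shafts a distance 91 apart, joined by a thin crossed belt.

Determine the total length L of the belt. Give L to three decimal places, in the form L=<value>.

L=235.086

crossed belt: β = asin((r1+r2)/C) = asin(16/91) = 10.1266°
wrap1 = wrap2 = π + 2β = 200.2532°
tangent length = C·cosβ = 89.5824
L = (r1+r2)·wrap + 2·C·cosβ = 16·3.4951 + 2·89.5824 = 235.0860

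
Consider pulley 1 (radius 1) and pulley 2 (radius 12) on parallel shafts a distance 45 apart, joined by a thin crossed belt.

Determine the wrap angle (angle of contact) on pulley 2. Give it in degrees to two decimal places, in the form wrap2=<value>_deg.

wrap2=213.58_deg

crossed belt: β = asin((r1+r2)/C) = asin(13/45) = 16.7914°
wrap1 = wrap2 = π + 2β = 213.5829°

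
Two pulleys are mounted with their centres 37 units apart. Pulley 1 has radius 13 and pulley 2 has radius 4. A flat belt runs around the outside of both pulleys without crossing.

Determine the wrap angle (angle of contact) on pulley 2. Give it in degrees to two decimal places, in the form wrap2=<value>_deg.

wrap2=151.84_deg

open belt: β = asin((r2−r1)/C) = asin(-9/37) = -14.0780°
wrap1 = π − 2β = 208.1561°
wrap2 = π + 2β = 151.8439°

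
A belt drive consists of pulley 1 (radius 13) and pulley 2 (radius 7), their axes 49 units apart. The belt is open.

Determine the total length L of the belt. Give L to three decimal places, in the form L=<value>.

L=161.567

open belt: β = asin((r2−r1)/C) = asin(-6/49) = -7.0335°
wrap1 = π − 2β = 194.0669°
wrap2 = π + 2β = 165.9331°
tangent length = C·cosβ = 48.6313
L = r1·wrap1 + r2·wrap2 + 2·C·cosβ = 13·3.3871 + 7·2.8961 + 2·48.6313 = 161.5675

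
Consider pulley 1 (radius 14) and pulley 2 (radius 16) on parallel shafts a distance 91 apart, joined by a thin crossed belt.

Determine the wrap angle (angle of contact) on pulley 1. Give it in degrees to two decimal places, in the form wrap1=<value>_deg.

crossed belt: β = asin((r1+r2)/C) = asin(30/91) = 19.2488°
wrap1 = wrap2 = π + 2β = 218.4975°

wrap1=218.50_deg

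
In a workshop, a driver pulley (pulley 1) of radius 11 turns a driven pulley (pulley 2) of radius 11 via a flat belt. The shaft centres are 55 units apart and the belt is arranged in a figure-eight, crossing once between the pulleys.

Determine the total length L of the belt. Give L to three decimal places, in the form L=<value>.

L=188.038

crossed belt: β = asin((r1+r2)/C) = asin(22/55) = 23.5782°
wrap1 = wrap2 = π + 2β = 227.1564°
tangent length = C·cosβ = 50.4083
L = (r1+r2)·wrap + 2·C·cosβ = 22·3.9646 + 2·50.4083 = 188.0384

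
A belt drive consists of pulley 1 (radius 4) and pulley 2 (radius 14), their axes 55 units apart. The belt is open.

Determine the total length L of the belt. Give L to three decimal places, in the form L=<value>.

open belt: β = asin((r2−r1)/C) = asin(10/55) = 10.4757°
wrap1 = π − 2β = 159.0486°
wrap2 = π + 2β = 200.9514°
tangent length = C·cosβ = 54.0833
L = r1·wrap1 + r2·wrap2 + 2·C·cosβ = 4·2.7759 + 14·3.5073 + 2·54.0833 = 168.3719

L=168.372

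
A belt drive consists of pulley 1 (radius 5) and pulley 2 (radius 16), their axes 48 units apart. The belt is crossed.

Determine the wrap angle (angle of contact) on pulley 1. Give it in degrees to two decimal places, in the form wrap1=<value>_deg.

crossed belt: β = asin((r1+r2)/C) = asin(21/48) = 25.9445°
wrap1 = wrap2 = π + 2β = 231.8890°

wrap1=231.89_deg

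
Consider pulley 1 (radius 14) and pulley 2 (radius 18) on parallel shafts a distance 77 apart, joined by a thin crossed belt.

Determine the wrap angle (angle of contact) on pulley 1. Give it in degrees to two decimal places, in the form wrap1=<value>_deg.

wrap1=229.11_deg

crossed belt: β = asin((r1+r2)/C) = asin(32/77) = 24.5561°
wrap1 = wrap2 = π + 2β = 229.1123°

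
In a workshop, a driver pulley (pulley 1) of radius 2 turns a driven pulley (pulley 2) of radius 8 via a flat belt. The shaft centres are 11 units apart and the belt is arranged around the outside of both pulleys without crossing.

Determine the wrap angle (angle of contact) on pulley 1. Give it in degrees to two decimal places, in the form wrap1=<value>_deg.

open belt: β = asin((r2−r1)/C) = asin(6/11) = 33.0557°
wrap1 = π − 2β = 113.8885°
wrap2 = π + 2β = 246.1115°

wrap1=113.89_deg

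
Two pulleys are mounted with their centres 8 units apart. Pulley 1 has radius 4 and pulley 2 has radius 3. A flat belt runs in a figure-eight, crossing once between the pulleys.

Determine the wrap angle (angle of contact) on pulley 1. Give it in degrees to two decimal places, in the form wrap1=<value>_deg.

crossed belt: β = asin((r1+r2)/C) = asin(7/8) = 61.0450°
wrap1 = wrap2 = π + 2β = 302.0900°

wrap1=302.09_deg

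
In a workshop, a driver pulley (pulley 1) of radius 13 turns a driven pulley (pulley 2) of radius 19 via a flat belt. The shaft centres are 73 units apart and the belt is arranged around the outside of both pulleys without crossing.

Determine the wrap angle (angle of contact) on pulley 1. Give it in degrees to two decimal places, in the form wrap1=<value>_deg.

open belt: β = asin((r2−r1)/C) = asin(6/73) = 4.7146°
wrap1 = π − 2β = 170.5709°
wrap2 = π + 2β = 189.4291°

wrap1=170.57_deg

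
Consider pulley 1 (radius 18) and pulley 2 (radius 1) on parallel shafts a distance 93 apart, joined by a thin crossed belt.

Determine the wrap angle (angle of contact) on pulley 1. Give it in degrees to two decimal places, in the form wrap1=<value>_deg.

wrap1=203.58_deg

crossed belt: β = asin((r1+r2)/C) = asin(19/93) = 11.7886°
wrap1 = wrap2 = π + 2β = 203.5772°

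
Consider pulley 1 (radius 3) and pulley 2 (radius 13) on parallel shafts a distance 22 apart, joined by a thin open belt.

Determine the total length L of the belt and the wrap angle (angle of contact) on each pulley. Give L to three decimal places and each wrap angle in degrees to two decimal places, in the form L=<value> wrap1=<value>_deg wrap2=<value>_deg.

open belt: β = asin((r2−r1)/C) = asin(10/22) = 27.0357°
wrap1 = π − 2β = 125.9286°
wrap2 = π + 2β = 234.0714°
tangent length = C·cosβ = 19.5959
L = r1·wrap1 + r2·wrap2 + 2·C·cosβ = 3·2.1979 + 13·4.0853 + 2·19.5959 = 98.8946

L=98.895 wrap1=125.93_deg wrap2=234.07_deg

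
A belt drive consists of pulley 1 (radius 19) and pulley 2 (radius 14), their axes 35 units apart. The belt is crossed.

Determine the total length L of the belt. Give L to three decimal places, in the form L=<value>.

L=208.249

crossed belt: β = asin((r1+r2)/C) = asin(33/35) = 70.5370°
wrap1 = wrap2 = π + 2β = 321.0741°
tangent length = C·cosβ = 11.6619
L = (r1+r2)·wrap + 2·C·cosβ = 33·5.6038 + 2·11.6619 = 208.2492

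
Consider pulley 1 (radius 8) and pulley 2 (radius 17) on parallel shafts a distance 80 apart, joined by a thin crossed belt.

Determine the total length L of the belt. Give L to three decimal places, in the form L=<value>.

crossed belt: β = asin((r1+r2)/C) = asin(25/80) = 18.2100°
wrap1 = wrap2 = π + 2β = 216.4199°
tangent length = C·cosβ = 75.9934
L = (r1+r2)·wrap + 2·C·cosβ = 25·3.7772 + 2·75.9934 = 246.4178

L=246.418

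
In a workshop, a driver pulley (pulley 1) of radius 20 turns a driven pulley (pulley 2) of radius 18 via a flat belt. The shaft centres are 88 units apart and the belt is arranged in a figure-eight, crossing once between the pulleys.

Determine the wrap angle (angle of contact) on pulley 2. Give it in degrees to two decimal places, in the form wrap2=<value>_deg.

wrap2=231.17_deg

crossed belt: β = asin((r1+r2)/C) = asin(38/88) = 25.5830°
wrap1 = wrap2 = π + 2β = 231.1660°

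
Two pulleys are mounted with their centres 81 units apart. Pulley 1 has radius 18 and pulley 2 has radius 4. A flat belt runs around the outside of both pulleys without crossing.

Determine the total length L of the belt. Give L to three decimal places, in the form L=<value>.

open belt: β = asin((r2−r1)/C) = asin(-14/81) = -9.9530°
wrap1 = π − 2β = 199.9059°
wrap2 = π + 2β = 160.0941°
tangent length = C·cosβ = 79.7810
L = r1·wrap1 + r2·wrap2 + 2·C·cosβ = 18·3.4890 + 4·2.7942 + 2·79.7810 = 233.5409

L=233.541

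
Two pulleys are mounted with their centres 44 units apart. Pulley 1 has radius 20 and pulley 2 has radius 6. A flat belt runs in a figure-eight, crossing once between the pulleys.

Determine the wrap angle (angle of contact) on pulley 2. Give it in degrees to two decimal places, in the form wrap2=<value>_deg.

wrap2=252.44_deg

crossed belt: β = asin((r1+r2)/C) = asin(26/44) = 36.2215°
wrap1 = wrap2 = π + 2β = 252.4431°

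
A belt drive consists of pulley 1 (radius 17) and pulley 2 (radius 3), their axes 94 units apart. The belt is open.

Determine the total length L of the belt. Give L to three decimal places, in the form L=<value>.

open belt: β = asin((r2−r1)/C) = asin(-14/94) = -8.5653°
wrap1 = π − 2β = 197.1306°
wrap2 = π + 2β = 162.8694°
tangent length = C·cosβ = 92.9516
L = r1·wrap1 + r2·wrap2 + 2·C·cosβ = 17·3.4406 + 3·2.8426 + 2·92.9516 = 252.9208

L=252.921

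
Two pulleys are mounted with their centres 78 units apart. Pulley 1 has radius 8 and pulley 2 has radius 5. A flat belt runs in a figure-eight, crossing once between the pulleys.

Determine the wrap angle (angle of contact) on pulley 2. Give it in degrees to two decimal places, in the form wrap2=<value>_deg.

crossed belt: β = asin((r1+r2)/C) = asin(13/78) = 9.5941°
wrap1 = wrap2 = π + 2β = 199.1881°

wrap2=199.19_deg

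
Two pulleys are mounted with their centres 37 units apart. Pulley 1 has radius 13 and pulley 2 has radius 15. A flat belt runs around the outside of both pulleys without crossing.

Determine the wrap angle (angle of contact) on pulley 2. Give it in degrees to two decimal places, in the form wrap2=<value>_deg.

wrap2=186.20_deg

open belt: β = asin((r2−r1)/C) = asin(2/37) = 3.0986°
wrap1 = π − 2β = 173.8028°
wrap2 = π + 2β = 186.1972°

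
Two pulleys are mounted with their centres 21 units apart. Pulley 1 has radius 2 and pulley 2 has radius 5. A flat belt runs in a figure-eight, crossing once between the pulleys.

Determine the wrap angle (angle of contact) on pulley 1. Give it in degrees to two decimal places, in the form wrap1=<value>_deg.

crossed belt: β = asin((r1+r2)/C) = asin(7/21) = 19.4712°
wrap1 = wrap2 = π + 2β = 218.9424°

wrap1=218.94_deg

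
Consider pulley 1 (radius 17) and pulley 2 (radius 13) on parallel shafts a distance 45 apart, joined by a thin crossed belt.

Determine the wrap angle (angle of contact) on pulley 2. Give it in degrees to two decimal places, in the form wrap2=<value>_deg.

wrap2=263.62_deg

crossed belt: β = asin((r1+r2)/C) = asin(30/45) = 41.8103°
wrap1 = wrap2 = π + 2β = 263.6206°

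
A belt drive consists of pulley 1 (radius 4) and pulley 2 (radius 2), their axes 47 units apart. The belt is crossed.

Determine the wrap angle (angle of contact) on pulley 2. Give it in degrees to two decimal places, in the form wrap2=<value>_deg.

crossed belt: β = asin((r1+r2)/C) = asin(6/47) = 7.3344°
wrap1 = wrap2 = π + 2β = 194.6687°

wrap2=194.67_deg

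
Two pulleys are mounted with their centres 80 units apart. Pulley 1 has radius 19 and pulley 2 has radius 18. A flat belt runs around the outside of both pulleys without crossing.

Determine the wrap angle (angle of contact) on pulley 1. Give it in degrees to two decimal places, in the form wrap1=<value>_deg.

wrap1=181.43_deg

open belt: β = asin((r2−r1)/C) = asin(-1/80) = -0.7162°
wrap1 = π − 2β = 181.4324°
wrap2 = π + 2β = 178.5676°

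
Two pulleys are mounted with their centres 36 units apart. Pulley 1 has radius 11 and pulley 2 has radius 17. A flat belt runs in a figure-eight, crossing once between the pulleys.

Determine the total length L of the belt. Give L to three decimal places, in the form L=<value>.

L=183.122

crossed belt: β = asin((r1+r2)/C) = asin(28/36) = 51.0576°
wrap1 = wrap2 = π + 2β = 282.1151°
tangent length = C·cosβ = 22.6274
L = (r1+r2)·wrap + 2·C·cosβ = 28·4.9238 + 2·22.6274 = 183.1223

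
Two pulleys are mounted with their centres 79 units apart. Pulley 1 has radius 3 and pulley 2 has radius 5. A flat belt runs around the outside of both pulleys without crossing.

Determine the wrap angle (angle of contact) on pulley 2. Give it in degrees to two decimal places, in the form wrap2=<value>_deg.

wrap2=182.90_deg

open belt: β = asin((r2−r1)/C) = asin(2/79) = 1.4507°
wrap1 = π − 2β = 177.0986°
wrap2 = π + 2β = 182.9014°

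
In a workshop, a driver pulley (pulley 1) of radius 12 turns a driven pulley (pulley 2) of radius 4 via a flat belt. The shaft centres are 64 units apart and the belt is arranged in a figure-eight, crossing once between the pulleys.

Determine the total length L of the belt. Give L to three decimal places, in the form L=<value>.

L=182.287

crossed belt: β = asin((r1+r2)/C) = asin(16/64) = 14.4775°
wrap1 = wrap2 = π + 2β = 208.9550°
tangent length = C·cosβ = 61.9677
L = (r1+r2)·wrap + 2·C·cosβ = 16·3.6470 + 2·61.9677 = 182.2867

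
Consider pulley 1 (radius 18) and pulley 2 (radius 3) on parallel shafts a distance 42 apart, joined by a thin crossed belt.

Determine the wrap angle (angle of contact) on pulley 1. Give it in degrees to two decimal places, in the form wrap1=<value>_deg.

wrap1=240.00_deg

crossed belt: β = asin((r1+r2)/C) = asin(21/42) = 30.0000°
wrap1 = wrap2 = π + 2β = 240.0000°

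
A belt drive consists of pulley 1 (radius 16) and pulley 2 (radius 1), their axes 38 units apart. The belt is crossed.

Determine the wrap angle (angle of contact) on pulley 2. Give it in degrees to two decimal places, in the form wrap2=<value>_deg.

wrap2=233.15_deg

crossed belt: β = asin((r1+r2)/C) = asin(17/38) = 26.5750°
wrap1 = wrap2 = π + 2β = 233.1499°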